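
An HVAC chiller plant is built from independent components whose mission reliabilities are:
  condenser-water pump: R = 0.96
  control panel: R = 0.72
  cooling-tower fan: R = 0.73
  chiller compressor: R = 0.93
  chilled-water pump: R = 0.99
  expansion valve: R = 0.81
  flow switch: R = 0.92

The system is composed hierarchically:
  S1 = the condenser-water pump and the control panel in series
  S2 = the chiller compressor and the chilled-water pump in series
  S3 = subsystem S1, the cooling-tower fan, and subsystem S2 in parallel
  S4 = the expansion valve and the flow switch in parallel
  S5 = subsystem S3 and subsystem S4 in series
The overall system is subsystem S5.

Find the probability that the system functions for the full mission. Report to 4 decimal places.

Series (condenser-water pump and control panel): 0.960000 × 0.720000 = 0.691200
Series (chiller compressor and chilled-water pump): 0.930000 × 0.990000 = 0.920700
Parallel ([0.691200], cooling-tower fan, and [0.920700]): 1 − (1 − 0.691200)(1 − 0.730000)(1 − 0.920700) = 0.993388
Parallel (expansion valve and flow switch): 1 − (1 − 0.810000)(1 − 0.920000) = 0.984800
Series ([0.993388] and [0.984800]): 0.993388 × 0.984800 = 0.9783

0.9783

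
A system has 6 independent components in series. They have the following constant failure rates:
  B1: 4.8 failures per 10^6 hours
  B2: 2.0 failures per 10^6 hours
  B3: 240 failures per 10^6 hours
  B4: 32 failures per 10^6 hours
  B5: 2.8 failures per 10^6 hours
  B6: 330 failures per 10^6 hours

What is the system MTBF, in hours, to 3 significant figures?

Series of exponential components: λ_sys = Σ λ_i
λ_sys = 0.0000048 + 0.0000020 + 0.00024 + 0.000032 + 0.0000028 + 0.00033 = 6.1160e-04 /h
MTBF = 1 / λ_sys = 1640 h

1640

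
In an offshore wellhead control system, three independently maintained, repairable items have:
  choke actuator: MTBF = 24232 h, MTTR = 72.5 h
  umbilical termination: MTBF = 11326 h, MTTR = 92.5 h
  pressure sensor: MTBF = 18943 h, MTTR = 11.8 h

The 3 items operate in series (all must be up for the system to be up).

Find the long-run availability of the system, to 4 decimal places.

0.9883

A(choke actuator) = MTBF/(MTBF+MTTR) = 24232/(24232+72.5) = 0.997017
A(umbilical termination) = MTBF/(MTBF+MTTR) = 11326/(11326+92.5) = 0.991899
A(pressure sensor) = MTBF/(MTBF+MTTR) = 18943/(18943+11.8) = 0.999377
Series availability: 0.997017 × 0.991899 × 0.999377 = 0.9883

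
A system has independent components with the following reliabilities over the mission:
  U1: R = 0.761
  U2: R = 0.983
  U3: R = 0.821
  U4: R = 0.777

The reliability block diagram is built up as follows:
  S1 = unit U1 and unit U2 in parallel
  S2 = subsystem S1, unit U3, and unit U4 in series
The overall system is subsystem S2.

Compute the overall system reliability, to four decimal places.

Parallel (U1 and U2): 1 − (1 − 0.761000)(1 − 0.983000) = 0.995937
Series ([0.995937], U3, and U4): 0.995937 × 0.821000 × 0.777000 = 0.6353

0.6353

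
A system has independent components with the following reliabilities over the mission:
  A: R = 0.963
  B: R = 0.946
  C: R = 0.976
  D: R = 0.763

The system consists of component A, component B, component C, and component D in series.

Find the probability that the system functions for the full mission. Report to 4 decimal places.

0.6784

Series (A, B, C, and D): 0.963000 × 0.946000 × 0.976000 × 0.763000 = 0.6784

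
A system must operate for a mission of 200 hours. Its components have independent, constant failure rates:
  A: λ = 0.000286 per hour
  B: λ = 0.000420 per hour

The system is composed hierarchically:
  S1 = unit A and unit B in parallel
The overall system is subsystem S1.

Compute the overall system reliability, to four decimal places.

0.9955

R(A) = exp(−0.000286 × 200) = 0.944405
R(B) = exp(−0.000420 × 200) = 0.919431
Parallel (A and B): 1 − (1 − 0.944405)(1 − 0.919431) = 0.9955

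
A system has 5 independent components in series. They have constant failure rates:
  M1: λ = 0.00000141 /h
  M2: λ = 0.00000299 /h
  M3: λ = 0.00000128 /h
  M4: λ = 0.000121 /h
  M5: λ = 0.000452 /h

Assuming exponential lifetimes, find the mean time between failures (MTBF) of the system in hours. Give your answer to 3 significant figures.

Series of exponential components: λ_sys = Σ λ_i
λ_sys = 0.00000141 + 0.00000299 + 0.00000128 + 0.000121 + 0.000452 = 5.7868e-04 /h
MTBF = 1 / λ_sys = 1730 h

1730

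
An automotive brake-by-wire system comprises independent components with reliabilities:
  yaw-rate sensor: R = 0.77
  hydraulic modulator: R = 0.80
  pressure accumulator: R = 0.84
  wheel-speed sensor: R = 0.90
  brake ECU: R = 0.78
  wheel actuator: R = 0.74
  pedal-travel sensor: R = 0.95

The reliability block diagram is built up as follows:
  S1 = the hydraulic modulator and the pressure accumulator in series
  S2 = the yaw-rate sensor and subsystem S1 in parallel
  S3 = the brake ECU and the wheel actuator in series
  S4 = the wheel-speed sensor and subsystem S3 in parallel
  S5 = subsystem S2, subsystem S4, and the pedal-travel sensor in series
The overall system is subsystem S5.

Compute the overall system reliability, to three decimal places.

0.841

Series (hydraulic modulator and pressure accumulator): 0.80000 × 0.84000 = 0.67200
Parallel (yaw-rate sensor and [0.67200]): 1 − (1 − 0.77000)(1 − 0.67200) = 0.92456
Series (brake ECU and wheel actuator): 0.78000 × 0.74000 = 0.57720
Parallel (wheel-speed sensor and [0.57720]): 1 − (1 − 0.90000)(1 − 0.57720) = 0.95772
Series ([0.92456], [0.95772], and pedal-travel sensor): 0.92456 × 0.95772 × 0.95000 = 0.841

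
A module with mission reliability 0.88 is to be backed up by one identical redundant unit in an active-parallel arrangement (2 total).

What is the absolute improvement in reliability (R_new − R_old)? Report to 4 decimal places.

R_before = 0.88
R_after = 1 − (1 − 0.88)^2 = 0.9856
ΔR = 0.9856 − 0.88 = 0.1056

0.1056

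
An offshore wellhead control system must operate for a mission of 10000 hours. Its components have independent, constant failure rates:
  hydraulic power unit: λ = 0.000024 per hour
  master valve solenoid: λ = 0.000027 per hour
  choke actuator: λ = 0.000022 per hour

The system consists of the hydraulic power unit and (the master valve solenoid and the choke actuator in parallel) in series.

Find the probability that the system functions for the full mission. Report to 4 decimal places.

0.7499

R(hydraulic power unit) = exp(−0.000024 × 10000) = 0.786628
R(master valve solenoid) = exp(−0.000027 × 10000) = 0.763379
R(choke actuator) = exp(−0.000022 × 10000) = 0.802519
Parallel (master valve solenoid and choke actuator): 1 − (1 − 0.763379)(1 − 0.802519) = 0.953272
Series (hydraulic power unit and [0.953272]): 0.786628 × 0.953272 = 0.7499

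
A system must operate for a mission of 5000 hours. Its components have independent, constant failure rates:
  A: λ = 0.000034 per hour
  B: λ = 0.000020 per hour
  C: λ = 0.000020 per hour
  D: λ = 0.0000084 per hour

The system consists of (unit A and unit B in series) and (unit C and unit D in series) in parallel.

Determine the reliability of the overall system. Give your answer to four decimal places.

R(A) = exp(−0.000034 × 5000) = 0.843665
R(B) = exp(−0.000020 × 5000) = 0.904837
R(C) = exp(−0.000020 × 5000) = 0.904837
R(D) = exp(−0.0000084 × 5000) = 0.958870
Series (A and B): 0.843665 × 0.904837 = 0.763379
Series (C and D): 0.904837 × 0.958870 = 0.867621
Parallel ([0.763379] and [0.867621]): 1 − (1 − 0.763379)(1 − 0.867621) = 0.9687

0.9687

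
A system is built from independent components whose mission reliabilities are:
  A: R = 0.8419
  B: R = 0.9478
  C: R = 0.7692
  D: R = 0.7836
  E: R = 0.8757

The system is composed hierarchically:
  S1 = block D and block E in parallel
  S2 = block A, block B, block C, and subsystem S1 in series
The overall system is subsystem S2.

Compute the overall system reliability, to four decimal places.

Parallel (D and E): 1 − (1 − 0.783600)(1 − 0.875700) = 0.973101
Series (A, B, C, and [0.973101]): 0.841900 × 0.947800 × 0.769200 × 0.973101 = 0.5973

0.5973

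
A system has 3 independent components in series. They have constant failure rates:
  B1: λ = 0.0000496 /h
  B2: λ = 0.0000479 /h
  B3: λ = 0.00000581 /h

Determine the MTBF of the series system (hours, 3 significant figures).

9680

Series of exponential components: λ_sys = Σ λ_i
λ_sys = 0.0000496 + 0.0000479 + 0.00000581 = 1.0331e-04 /h
MTBF = 1 / λ_sys = 9680 h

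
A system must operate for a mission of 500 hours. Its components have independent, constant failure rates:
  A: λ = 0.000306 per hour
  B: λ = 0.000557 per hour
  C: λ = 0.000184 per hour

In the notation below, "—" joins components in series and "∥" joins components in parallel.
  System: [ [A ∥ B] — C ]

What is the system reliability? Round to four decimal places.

R(A) = exp(−0.000306 × 500) = 0.858130
R(B) = exp(−0.000557 × 500) = 0.756918
R(C) = exp(−0.000184 × 500) = 0.912105
Parallel (A and B): 1 − (1 − 0.858130)(1 − 0.756918) = 0.965514
Series ([0.965514] and C): 0.965514 × 0.912105 = 0.8807

0.8807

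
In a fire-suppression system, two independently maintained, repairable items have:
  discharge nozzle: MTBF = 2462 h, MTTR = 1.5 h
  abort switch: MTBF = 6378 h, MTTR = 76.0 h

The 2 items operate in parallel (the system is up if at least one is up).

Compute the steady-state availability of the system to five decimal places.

A(discharge nozzle) = MTBF/(MTBF+MTTR) = 2462/(2462+1.5) = 0.999391
A(abort switch) = MTBF/(MTBF+MTTR) = 6378/(6378+76.0) = 0.988224
Parallel availability: 1 − (1 − 0.999391)(1 − 0.988224) = 0.99999

0.99999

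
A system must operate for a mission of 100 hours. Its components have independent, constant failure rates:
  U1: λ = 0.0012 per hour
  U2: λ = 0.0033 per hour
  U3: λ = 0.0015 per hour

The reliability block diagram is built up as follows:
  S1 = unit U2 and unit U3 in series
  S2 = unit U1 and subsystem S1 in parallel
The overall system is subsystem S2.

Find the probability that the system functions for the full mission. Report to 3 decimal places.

R(U1) = exp(−0.0012 × 100) = 0.88692
R(U2) = exp(−0.0033 × 100) = 0.71892
R(U3) = exp(−0.0015 × 100) = 0.86071
Series (U2 and U3): 0.71892 × 0.86071 = 0.61878
Parallel (U1 and [0.61878]): 1 − (1 − 0.88692)(1 − 0.61878) = 0.957

0.957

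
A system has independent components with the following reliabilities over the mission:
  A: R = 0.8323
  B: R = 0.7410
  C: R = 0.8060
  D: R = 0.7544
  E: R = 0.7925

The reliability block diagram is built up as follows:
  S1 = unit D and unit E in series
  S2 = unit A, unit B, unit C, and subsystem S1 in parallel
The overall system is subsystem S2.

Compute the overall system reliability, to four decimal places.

0.9966

Series (D and E): 0.754400 × 0.792500 = 0.597862
Parallel (A, B, C, and [0.597862]): 1 − (1 − 0.832300)(1 − 0.741000)(1 − 0.806000)(1 − 0.597862) = 0.9966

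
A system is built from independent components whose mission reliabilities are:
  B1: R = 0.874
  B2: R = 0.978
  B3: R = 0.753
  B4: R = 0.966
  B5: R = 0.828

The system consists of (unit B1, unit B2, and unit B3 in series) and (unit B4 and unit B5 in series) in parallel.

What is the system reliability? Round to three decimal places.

Series (B1, B2, and B3): 0.87400 × 0.97800 × 0.75300 = 0.64364
Series (B4 and B5): 0.96600 × 0.82800 = 0.79985
Parallel ([0.64364] and [0.79985]): 1 − (1 − 0.64364)(1 − 0.79985) = 0.929

0.929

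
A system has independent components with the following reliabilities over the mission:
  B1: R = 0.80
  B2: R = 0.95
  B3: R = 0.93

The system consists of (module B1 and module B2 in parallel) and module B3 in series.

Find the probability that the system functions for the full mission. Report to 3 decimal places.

Parallel (B1 and B2): 1 − (1 − 0.80000)(1 − 0.95000) = 0.99000
Series ([0.99000] and B3): 0.99000 × 0.93000 = 0.921

0.921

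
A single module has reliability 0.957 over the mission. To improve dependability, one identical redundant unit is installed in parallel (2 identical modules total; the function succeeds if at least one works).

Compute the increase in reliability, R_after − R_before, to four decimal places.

0.0412

R_before = 0.957
R_after = 1 − (1 − 0.957)^2 = 0.9982
ΔR = 0.9982 − 0.957 = 0.0412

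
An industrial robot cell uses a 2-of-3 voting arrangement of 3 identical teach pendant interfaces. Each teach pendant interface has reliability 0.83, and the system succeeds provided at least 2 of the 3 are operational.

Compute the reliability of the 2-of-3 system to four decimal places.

0.9231

R = Σ_{i=2}^{3} C(3,i) p^i (1−p)^{3−i} with p = 0.83
C(3,2)·0.83^2·0.17^1 = 0.351339
C(3,3)·0.83^3·0.17^0 = 0.571787
Sum = 0.9231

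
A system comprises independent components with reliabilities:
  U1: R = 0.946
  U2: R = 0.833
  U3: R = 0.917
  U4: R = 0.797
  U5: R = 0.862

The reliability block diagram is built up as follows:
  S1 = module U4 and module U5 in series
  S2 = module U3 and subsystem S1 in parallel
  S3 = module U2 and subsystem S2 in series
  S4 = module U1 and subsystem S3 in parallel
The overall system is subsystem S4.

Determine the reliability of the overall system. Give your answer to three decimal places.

Series (U4 and U5): 0.79700 × 0.86200 = 0.68701
Parallel (U3 and [0.68701]): 1 − (1 − 0.91700)(1 − 0.68701) = 0.97402
Series (U2 and [0.97402]): 0.83300 × 0.97402 = 0.81136
Parallel (U1 and [0.81136]): 1 − (1 − 0.94600)(1 − 0.81136) = 0.990

0.990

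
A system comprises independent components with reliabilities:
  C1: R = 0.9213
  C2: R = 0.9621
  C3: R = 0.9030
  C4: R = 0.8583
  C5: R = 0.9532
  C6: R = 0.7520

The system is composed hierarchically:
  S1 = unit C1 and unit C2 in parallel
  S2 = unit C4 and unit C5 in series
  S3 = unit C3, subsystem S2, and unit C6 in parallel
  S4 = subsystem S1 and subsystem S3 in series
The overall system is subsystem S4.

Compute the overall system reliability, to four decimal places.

Parallel (C1 and C2): 1 − (1 − 0.921300)(1 − 0.962100) = 0.997017
Series (C4 and C5): 0.858300 × 0.953200 = 0.818132
Parallel (C3, [0.818132], and C6): 1 − (1 − 0.903000)(1 − 0.818132)(1 − 0.752000) = 0.995625
Series ([0.997017] and [0.995625]): 0.997017 × 0.995625 = 0.9927

0.9927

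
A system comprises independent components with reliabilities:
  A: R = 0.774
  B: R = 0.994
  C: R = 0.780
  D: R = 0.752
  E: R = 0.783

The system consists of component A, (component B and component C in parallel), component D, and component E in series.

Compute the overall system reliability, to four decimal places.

0.4551

Parallel (B and C): 1 − (1 − 0.994000)(1 − 0.780000) = 0.998680
Series (A, [0.998680], D, and E): 0.774000 × 0.998680 × 0.752000 × 0.783000 = 0.4551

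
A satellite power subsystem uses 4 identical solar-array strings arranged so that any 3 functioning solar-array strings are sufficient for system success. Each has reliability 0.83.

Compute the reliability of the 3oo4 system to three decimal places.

R = Σ_{i=3}^{4} C(4,i) p^i (1−p)^{4−i} with p = 0.83
C(4,3)·0.83^3·0.17^1 = 0.38882
C(4,4)·0.83^4·0.17^0 = 0.47458
Sum = 0.863

0.863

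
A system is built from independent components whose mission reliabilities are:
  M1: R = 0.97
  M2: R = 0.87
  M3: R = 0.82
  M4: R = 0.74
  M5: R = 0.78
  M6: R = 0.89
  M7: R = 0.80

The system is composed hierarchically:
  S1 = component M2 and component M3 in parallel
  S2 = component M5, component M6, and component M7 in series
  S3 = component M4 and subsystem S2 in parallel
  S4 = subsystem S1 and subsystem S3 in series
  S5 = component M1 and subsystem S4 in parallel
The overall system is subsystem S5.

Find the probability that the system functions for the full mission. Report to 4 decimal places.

0.9959

Parallel (M2 and M3): 1 − (1 − 0.870000)(1 − 0.820000) = 0.976600
Series (M5, M6, and M7): 0.780000 × 0.890000 × 0.800000 = 0.555360
Parallel (M4 and [0.555360]): 1 − (1 − 0.740000)(1 − 0.555360) = 0.884394
Series ([0.976600] and [0.884394]): 0.976600 × 0.884394 = 0.863699
Parallel (M1 and [0.863699]): 1 − (1 − 0.970000)(1 − 0.863699) = 0.9959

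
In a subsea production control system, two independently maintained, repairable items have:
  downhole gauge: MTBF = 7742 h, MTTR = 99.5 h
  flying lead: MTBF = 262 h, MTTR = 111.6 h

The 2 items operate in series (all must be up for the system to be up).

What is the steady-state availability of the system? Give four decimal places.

A(downhole gauge) = MTBF/(MTBF+MTTR) = 7742/(7742+99.5) = 0.987311
A(flying lead) = MTBF/(MTBF+MTTR) = 262/(262+111.6) = 0.701285
Series availability: 0.987311 × 0.701285 = 0.6924

0.6924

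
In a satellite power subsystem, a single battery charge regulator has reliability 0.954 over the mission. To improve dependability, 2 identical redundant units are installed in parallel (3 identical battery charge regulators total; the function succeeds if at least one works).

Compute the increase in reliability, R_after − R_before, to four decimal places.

R_before = 0.954
R_after = 1 − (1 − 0.954)^3 = 0.9999
ΔR = 0.9999 − 0.954 = 0.0459

0.0459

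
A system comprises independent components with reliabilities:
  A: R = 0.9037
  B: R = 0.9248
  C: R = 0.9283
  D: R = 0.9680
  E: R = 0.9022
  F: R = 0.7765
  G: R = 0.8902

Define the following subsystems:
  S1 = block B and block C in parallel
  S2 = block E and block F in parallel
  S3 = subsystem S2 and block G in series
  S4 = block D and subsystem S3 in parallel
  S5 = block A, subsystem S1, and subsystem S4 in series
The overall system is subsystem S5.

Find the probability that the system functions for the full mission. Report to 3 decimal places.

Parallel (B and C): 1 − (1 − 0.92480)(1 − 0.92830) = 0.99461
Parallel (E and F): 1 − (1 − 0.90220)(1 − 0.77650) = 0.97814
Series ([0.97814] and G): 0.97814 × 0.89020 = 0.87074
Parallel (D and [0.87074]): 1 − (1 − 0.96800)(1 − 0.87074) = 0.99586
Series (A, [0.99461], and [0.99586]): 0.90370 × 0.99461 × 0.99586 = 0.895

0.895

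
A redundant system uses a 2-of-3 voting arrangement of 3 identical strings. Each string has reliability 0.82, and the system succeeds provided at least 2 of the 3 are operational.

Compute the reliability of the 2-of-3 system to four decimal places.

R = Σ_{i=2}^{3} C(3,i) p^i (1−p)^{3−i} with p = 0.82
C(3,2)·0.82^2·0.18^1 = 0.363096
C(3,3)·0.82^3·0.18^0 = 0.551368
Sum = 0.9145

0.9145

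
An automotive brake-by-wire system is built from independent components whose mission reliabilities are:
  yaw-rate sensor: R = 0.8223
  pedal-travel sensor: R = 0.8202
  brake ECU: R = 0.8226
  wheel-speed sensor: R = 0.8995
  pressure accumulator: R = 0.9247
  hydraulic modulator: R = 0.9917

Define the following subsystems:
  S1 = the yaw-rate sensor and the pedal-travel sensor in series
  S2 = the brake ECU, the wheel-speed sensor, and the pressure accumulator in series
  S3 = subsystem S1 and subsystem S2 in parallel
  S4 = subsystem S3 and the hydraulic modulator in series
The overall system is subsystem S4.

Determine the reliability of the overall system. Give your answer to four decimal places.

Series (yaw-rate sensor and pedal-travel sensor): 0.822300 × 0.820200 = 0.674450
Series (brake ECU, wheel-speed sensor, and pressure accumulator): 0.822600 × 0.899500 × 0.924700 = 0.684212
Parallel ([0.674450] and [0.684212]): 1 − (1 − 0.674450)(1 − 0.684212) = 0.897195
Series ([0.897195] and hydraulic modulator): 0.897195 × 0.991700 = 0.8897

0.8897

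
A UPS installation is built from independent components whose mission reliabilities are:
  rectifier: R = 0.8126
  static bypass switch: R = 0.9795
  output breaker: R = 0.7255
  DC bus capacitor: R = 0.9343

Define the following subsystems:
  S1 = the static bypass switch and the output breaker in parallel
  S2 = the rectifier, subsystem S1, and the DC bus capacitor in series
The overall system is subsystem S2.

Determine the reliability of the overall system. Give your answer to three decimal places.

0.755

Parallel (static bypass switch and output breaker): 1 − (1 − 0.97950)(1 − 0.72550) = 0.99437
Series (rectifier, [0.99437], and DC bus capacitor): 0.81260 × 0.99437 × 0.93430 = 0.755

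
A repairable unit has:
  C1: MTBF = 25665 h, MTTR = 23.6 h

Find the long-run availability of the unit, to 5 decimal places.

0.99908

A(C1) = MTBF/(MTBF+MTTR) = 25665/(25665+23.6) = 0.99908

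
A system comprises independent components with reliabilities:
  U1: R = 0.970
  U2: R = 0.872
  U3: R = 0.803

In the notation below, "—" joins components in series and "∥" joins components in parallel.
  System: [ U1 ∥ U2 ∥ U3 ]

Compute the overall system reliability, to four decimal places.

0.9992

Parallel (U1, U2, and U3): 1 − (1 − 0.970000)(1 − 0.872000)(1 − 0.803000) = 0.9992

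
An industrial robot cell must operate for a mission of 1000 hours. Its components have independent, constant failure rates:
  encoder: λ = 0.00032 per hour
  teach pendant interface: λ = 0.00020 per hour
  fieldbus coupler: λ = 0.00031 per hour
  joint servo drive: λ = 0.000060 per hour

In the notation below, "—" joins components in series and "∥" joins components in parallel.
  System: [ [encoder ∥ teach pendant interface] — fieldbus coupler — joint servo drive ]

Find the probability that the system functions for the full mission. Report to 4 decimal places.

R(encoder) = exp(−0.00032 × 1000) = 0.726149
R(teach pendant interface) = exp(−0.00020 × 1000) = 0.818731
R(fieldbus coupler) = exp(−0.00031 × 1000) = 0.733447
R(joint servo drive) = exp(−0.000060 × 1000) = 0.941765
Parallel (encoder and teach pendant interface): 1 − (1 − 0.726149)(1 − 0.818731) = 0.950359
Series ([0.950359], fieldbus coupler, and joint servo drive): 0.950359 × 0.733447 × 0.941765 = 0.6564

0.6564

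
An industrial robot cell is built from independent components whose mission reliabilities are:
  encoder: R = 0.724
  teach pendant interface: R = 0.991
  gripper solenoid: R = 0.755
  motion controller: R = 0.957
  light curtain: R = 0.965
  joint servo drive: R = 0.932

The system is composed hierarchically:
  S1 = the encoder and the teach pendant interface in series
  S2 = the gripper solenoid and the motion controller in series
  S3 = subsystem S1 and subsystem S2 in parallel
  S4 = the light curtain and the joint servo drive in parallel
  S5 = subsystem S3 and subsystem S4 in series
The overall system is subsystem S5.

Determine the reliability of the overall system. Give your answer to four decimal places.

Series (encoder and teach pendant interface): 0.724000 × 0.991000 = 0.717484
Series (gripper solenoid and motion controller): 0.755000 × 0.957000 = 0.722535
Parallel ([0.717484] and [0.722535]): 1 − (1 − 0.717484)(1 − 0.722535) = 0.921612
Parallel (light curtain and joint servo drive): 1 − (1 − 0.965000)(1 − 0.932000) = 0.997620
Series ([0.921612] and [0.997620]): 0.921612 × 0.997620 = 0.9194

0.9194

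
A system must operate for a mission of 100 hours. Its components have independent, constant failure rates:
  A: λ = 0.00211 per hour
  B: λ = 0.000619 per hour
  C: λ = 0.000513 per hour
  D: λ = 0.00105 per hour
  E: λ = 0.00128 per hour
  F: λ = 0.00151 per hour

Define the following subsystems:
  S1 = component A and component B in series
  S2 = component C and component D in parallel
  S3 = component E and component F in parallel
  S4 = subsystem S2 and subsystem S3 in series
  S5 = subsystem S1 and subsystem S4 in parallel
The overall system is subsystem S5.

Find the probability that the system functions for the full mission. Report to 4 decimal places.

R(A) = exp(−0.00211 × 100) = 0.809774
R(B) = exp(−0.000619 × 100) = 0.939977
R(C) = exp(−0.000513 × 100) = 0.949994
R(D) = exp(−0.00105 × 100) = 0.900325
R(E) = exp(−0.00128 × 100) = 0.879853
R(F) = exp(−0.00151 × 100) = 0.859848
Series (A and B): 0.809774 × 0.939977 = 0.761169
Parallel (C and D): 1 − (1 − 0.949994)(1 − 0.900325) = 0.995016
Parallel (E and F): 1 − (1 − 0.879853)(1 − 0.859848) = 0.983161
Series ([0.995016] and [0.983161]): 0.995016 × 0.983161 = 0.978261
Parallel ([0.761169] and [0.978261]): 1 − (1 − 0.761169)(1 − 0.978261) = 0.9948

0.9948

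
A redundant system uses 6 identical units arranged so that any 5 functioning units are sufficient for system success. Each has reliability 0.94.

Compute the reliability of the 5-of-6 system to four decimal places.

0.9541

R = Σ_{i=5}^{6} C(6,i) p^i (1−p)^{6−i} with p = 0.94
C(6,5)·0.94^5·0.06^1 = 0.264205
C(6,6)·0.94^6·0.06^0 = 0.689870
Sum = 0.9541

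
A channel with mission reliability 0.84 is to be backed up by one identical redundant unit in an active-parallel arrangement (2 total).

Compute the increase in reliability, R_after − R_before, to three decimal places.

0.134

R_before = 0.84
R_after = 1 − (1 − 0.84)^2 = 0.974
ΔR = 0.974 − 0.84 = 0.134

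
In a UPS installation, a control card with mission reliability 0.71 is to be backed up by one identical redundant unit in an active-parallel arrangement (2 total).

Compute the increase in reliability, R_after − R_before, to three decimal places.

0.206

R_before = 0.71
R_after = 1 − (1 − 0.71)^2 = 0.916
ΔR = 0.916 − 0.71 = 0.206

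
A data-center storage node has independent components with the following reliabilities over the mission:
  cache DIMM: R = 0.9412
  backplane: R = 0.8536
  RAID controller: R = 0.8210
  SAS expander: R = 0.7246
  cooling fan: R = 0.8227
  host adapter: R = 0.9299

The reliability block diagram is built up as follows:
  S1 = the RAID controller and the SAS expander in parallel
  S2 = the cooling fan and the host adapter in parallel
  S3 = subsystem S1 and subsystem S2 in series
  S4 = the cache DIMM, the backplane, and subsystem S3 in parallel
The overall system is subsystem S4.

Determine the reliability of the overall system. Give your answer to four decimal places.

Parallel (RAID controller and SAS expander): 1 − (1 − 0.821000)(1 − 0.724600) = 0.950703
Parallel (cooling fan and host adapter): 1 − (1 − 0.822700)(1 − 0.929900) = 0.987571
Series ([0.950703] and [0.987571]): 0.950703 × 0.987571 = 0.938887
Parallel (cache DIMM, backplane, and [0.938887]): 1 − (1 − 0.941200)(1 − 0.853600)(1 − 0.938887) = 0.9995

0.9995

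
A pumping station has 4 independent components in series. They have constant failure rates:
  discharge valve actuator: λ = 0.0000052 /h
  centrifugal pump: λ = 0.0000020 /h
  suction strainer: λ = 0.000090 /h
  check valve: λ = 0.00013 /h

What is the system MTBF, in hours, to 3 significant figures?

Series of exponential components: λ_sys = Σ λ_i
λ_sys = 0.0000052 + 0.0000020 + 0.000090 + 0.00013 = 2.2720e-04 /h
MTBF = 1 / λ_sys = 4400 h

4400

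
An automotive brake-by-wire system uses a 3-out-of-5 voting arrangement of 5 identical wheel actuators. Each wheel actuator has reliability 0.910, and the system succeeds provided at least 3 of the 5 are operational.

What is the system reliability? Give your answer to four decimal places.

R = Σ_{i=3}^{5} C(5,i) p^i (1−p)^{5−i} with p = 0.910
C(5,3)·0.910^3·0.090^2 = 0.061039
C(5,4)·0.910^4·0.090^1 = 0.308587
C(5,5)·0.910^5·0.090^0 = 0.624032
Sum = 0.9937

0.9937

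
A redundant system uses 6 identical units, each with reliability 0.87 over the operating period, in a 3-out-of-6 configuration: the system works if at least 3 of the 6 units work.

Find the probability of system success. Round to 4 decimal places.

R = Σ_{i=3}^{6} C(6,i) p^i (1−p)^{6−i} with p = 0.87
C(6,3)·0.87^3·0.13^3 = 0.028935
C(6,4)·0.87^4·0.13^2 = 0.145230
C(6,5)·0.87^5·0.13^1 = 0.388768
C(6,6)·0.87^6·0.13^0 = 0.433626
Sum = 0.9966

0.9966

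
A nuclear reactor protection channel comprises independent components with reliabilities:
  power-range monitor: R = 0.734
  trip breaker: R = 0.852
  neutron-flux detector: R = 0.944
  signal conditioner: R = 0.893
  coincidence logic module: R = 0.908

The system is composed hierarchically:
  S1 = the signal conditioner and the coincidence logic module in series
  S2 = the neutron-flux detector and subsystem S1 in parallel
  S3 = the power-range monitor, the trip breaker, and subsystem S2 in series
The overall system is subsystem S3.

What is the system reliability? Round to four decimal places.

0.6187

Series (signal conditioner and coincidence logic module): 0.893000 × 0.908000 = 0.810844
Parallel (neutron-flux detector and [0.810844]): 1 − (1 − 0.944000)(1 − 0.810844) = 0.989407
Series (power-range monitor, trip breaker, and [0.989407]): 0.734000 × 0.852000 × 0.989407 = 0.6187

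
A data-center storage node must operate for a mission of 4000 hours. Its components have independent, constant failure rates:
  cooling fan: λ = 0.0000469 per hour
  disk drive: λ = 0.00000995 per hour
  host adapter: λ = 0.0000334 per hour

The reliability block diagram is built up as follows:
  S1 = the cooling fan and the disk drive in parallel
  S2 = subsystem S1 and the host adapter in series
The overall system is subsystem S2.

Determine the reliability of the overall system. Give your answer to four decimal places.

R(cooling fan) = exp(−0.0000469 × 4000) = 0.828946
R(disk drive) = exp(−0.00000995 × 4000) = 0.960982
R(host adapter) = exp(−0.0000334 × 4000) = 0.874940
Parallel (cooling fan and disk drive): 1 − (1 − 0.828946)(1 − 0.960982) = 0.993326
Series ([0.993326] and host adapter): 0.993326 × 0.874940 = 0.8691

0.8691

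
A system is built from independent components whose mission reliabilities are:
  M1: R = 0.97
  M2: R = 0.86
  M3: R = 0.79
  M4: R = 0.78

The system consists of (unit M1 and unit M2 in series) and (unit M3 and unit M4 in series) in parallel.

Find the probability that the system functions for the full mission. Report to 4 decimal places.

Series (M1 and M2): 0.970000 × 0.860000 = 0.834200
Series (M3 and M4): 0.790000 × 0.780000 = 0.616200
Parallel ([0.834200] and [0.616200]): 1 − (1 − 0.834200)(1 − 0.616200) = 0.9364

0.9364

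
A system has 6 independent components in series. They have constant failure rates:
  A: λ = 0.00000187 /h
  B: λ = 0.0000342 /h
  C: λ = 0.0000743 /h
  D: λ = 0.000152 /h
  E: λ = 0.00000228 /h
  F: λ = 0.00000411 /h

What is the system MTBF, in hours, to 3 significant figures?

Series of exponential components: λ_sys = Σ λ_i
λ_sys = 0.00000187 + 0.0000342 + 0.0000743 + 0.000152 + 0.00000228 + 0.00000411 = 2.6876e-04 /h
MTBF = 1 / λ_sys = 3720 h

3720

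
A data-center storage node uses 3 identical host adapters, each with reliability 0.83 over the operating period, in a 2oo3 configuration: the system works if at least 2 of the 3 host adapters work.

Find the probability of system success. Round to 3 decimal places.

0.923

R = Σ_{i=2}^{3} C(3,i) p^i (1−p)^{3−i} with p = 0.83
C(3,2)·0.83^2·0.17^1 = 0.35134
C(3,3)·0.83^3·0.17^0 = 0.57179
Sum = 0.923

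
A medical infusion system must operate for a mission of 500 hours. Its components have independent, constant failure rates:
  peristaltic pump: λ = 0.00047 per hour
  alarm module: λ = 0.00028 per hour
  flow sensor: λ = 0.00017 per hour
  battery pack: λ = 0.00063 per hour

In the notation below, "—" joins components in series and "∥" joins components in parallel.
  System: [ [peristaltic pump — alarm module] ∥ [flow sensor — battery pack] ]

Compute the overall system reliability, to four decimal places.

R(peristaltic pump) = exp(−0.00047 × 500) = 0.790571
R(alarm module) = exp(−0.00028 × 500) = 0.869358
R(flow sensor) = exp(−0.00017 × 500) = 0.918512
R(battery pack) = exp(−0.00063 × 500) = 0.729789
Series (peristaltic pump and alarm module): 0.790571 × 0.869358 = 0.687289
Series (flow sensor and battery pack): 0.918512 × 0.729789 = 0.670320
Parallel ([0.687289] and [0.670320]): 1 − (1 − 0.687289)(1 − 0.670320) = 0.8969

0.8969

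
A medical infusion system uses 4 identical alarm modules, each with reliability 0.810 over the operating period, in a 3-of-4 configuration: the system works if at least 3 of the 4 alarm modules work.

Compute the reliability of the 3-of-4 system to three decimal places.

0.834

R = Σ_{i=3}^{4} C(4,i) p^i (1−p)^{4−i} with p = 0.810
C(4,3)·0.810^3·0.190^1 = 0.40390
C(4,4)·0.810^4·0.190^0 = 0.43047
Sum = 0.834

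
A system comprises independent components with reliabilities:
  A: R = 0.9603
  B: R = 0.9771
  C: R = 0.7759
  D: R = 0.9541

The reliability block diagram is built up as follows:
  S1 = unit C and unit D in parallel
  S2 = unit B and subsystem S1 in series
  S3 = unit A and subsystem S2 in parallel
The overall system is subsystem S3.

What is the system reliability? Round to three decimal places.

Parallel (C and D): 1 − (1 − 0.77590)(1 − 0.95410) = 0.98971
Series (B and [0.98971]): 0.97710 × 0.98971 = 0.96705
Parallel (A and [0.96705]): 1 − (1 − 0.96030)(1 − 0.96705) = 0.999

0.999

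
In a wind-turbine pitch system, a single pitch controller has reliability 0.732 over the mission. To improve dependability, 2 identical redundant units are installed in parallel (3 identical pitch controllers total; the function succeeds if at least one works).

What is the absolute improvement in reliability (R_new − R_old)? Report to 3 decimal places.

0.249

R_before = 0.732
R_after = 1 − (1 − 0.732)^3 = 0.981
ΔR = 0.981 − 0.732 = 0.249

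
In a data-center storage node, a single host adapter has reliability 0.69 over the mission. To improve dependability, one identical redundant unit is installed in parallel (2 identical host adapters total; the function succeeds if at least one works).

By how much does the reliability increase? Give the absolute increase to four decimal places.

R_before = 0.69
R_after = 1 − (1 − 0.69)^2 = 0.9039
ΔR = 0.9039 − 0.69 = 0.2139

0.2139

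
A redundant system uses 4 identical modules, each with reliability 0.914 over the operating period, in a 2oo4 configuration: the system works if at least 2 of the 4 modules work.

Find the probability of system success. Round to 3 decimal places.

R = Σ_{i=2}^{4} C(4,i) p^i (1−p)^{4−i} with p = 0.914
C(4,2)·0.914^2·0.086^2 = 0.03707
C(4,3)·0.914^3·0.086^1 = 0.26266
C(4,4)·0.914^4·0.086^0 = 0.69789
Sum = 0.998

0.998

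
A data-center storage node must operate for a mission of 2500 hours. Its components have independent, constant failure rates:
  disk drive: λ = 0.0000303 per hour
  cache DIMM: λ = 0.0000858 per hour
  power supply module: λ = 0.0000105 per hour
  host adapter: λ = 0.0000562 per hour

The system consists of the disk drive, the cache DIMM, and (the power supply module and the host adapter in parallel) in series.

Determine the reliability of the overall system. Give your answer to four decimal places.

R(disk drive) = exp(−0.0000303 × 2500) = 0.927048
R(cache DIMM) = exp(−0.0000858 × 2500) = 0.806945
R(power supply module) = exp(−0.0000105 × 2500) = 0.974092
R(host adapter) = exp(−0.0000562 × 2500) = 0.868924
Parallel (power supply module and host adapter): 1 − (1 − 0.974092)(1 − 0.868924) = 0.996604
Series (disk drive, cache DIMM, and [0.996604]): 0.927048 × 0.806945 × 0.996604 = 0.7455

0.7455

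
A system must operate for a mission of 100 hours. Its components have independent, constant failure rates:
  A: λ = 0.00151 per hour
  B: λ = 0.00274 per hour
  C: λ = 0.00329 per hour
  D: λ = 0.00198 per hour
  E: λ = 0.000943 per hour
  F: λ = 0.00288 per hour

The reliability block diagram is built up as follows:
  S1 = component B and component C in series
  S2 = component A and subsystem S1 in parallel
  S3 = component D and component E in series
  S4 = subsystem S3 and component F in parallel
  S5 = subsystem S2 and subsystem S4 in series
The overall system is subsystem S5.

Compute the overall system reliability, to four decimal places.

R(A) = exp(−0.00151 × 100) = 0.859848
R(B) = exp(−0.00274 × 100) = 0.760332
R(C) = exp(−0.00329 × 100) = 0.719643
R(D) = exp(−0.00198 × 100) = 0.820370
R(E) = exp(−0.000943 × 100) = 0.910010
R(F) = exp(−0.00288 × 100) = 0.749762
Series (B and C): 0.760332 × 0.719643 = 0.547168
Parallel (A and [0.547168]): 1 − (1 − 0.859848)(1 − 0.547168) = 0.936535
Series (D and E): 0.820370 × 0.910010 = 0.746545
Parallel ([0.746545] and F): 1 − (1 − 0.746545)(1 − 0.749762) = 0.936576
Series ([0.936535] and [0.936576]): 0.936535 × 0.936576 = 0.8771

0.8771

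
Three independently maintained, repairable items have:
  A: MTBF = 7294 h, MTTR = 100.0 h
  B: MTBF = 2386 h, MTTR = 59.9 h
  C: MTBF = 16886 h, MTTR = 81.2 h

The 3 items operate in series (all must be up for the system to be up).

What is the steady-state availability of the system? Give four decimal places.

0.9577

A(A) = MTBF/(MTBF+MTTR) = 7294/(7294+100.0) = 0.986476
A(B) = MTBF/(MTBF+MTTR) = 2386/(2386+59.9) = 0.975510
A(C) = MTBF/(MTBF+MTTR) = 16886/(16886+81.2) = 0.995214
Series availability: 0.986476 × 0.975510 × 0.995214 = 0.9577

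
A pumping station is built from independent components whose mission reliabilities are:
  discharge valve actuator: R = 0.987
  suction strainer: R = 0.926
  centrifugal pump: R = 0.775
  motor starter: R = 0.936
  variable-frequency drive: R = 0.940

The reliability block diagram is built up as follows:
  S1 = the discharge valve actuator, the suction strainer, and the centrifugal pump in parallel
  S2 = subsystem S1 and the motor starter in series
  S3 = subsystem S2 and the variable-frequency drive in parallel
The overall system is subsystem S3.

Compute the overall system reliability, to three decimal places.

0.996

Parallel (discharge valve actuator, suction strainer, and centrifugal pump): 1 − (1 − 0.98700)(1 − 0.92600)(1 − 0.77500) = 0.99978
Series ([0.99978] and motor starter): 0.99978 × 0.93600 = 0.93579
Parallel ([0.93579] and variable-frequency drive): 1 − (1 − 0.93579)(1 − 0.94000) = 0.996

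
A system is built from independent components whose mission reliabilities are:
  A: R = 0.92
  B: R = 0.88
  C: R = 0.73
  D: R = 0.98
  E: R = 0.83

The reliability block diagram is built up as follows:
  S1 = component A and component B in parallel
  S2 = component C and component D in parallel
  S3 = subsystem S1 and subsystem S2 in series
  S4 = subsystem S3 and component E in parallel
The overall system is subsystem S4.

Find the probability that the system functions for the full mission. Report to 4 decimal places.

0.9975

Parallel (A and B): 1 − (1 − 0.920000)(1 − 0.880000) = 0.990400
Parallel (C and D): 1 − (1 − 0.730000)(1 − 0.980000) = 0.994600
Series ([0.990400] and [0.994600]): 0.990400 × 0.994600 = 0.985052
Parallel ([0.985052] and E): 1 − (1 − 0.985052)(1 − 0.830000) = 0.9975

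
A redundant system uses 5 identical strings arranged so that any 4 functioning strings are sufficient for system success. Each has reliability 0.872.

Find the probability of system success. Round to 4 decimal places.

0.8742

R = Σ_{i=4}^{5} C(5,i) p^i (1−p)^{5−i} with p = 0.872
C(5,4)·0.872^4·0.128^1 = 0.370038
C(5,5)·0.872^5·0.128^0 = 0.504176
Sum = 0.8742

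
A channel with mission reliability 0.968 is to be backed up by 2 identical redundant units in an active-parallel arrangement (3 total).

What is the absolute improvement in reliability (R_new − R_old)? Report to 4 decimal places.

0.0320

R_before = 0.968
R_after = 1 − (1 − 0.968)^3 = 1.0000
ΔR = 1.0000 − 0.968 = 0.0320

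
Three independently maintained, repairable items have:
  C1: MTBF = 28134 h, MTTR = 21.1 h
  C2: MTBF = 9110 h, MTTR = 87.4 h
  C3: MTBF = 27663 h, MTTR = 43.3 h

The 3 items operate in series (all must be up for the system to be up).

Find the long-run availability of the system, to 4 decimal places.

A(C1) = MTBF/(MTBF+MTTR) = 28134/(28134+21.1) = 0.999251
A(C2) = MTBF/(MTBF+MTTR) = 9110/(9110+87.4) = 0.990497
A(C3) = MTBF/(MTBF+MTTR) = 27663/(27663+43.3) = 0.998437
Series availability: 0.999251 × 0.990497 × 0.998437 = 0.9882

0.9882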